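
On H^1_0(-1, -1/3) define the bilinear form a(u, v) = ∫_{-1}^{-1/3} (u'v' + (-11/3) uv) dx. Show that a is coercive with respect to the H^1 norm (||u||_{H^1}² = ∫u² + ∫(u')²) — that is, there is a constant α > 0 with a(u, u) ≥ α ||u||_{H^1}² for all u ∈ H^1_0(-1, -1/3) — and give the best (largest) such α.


α = (-44 + 27*π^2)/(3*(4 + 9*π^2))

Coercivity of a(·,·) on H^1_0(-1, -1/3) means a(u, u) ≥ α ||u||_{H^1}² for every u ∈ H^1_0.
The interval has length L = 2/3, and Poincaré/coercivity depend only on L. Here a(u, u) = ∫(u')² + (-11/3)·∫u².
Here c = -11/3 < 0 with |c| < (π/L)² = 9*π^2/4, so coercivity still holds. The condition a(u,u) ≥ α||u||_{H^1}² reads (1−α)∫(u')² ≥ (α−c)∫u². Any admissible α is ≤ 1 (rapidly oscillating u have ∫u²/∫(u')² → 0), and α = 1 would force 0 ≥ (1−c)∫u², impossible since c < 1; so 1−α > 0. By the sharp Poincaré inequality on H^1_0 of an interval of length L, ∫(u')² ≥ (π/L)²∫u² with equality for the first sine mode sin(π(x−x₀)/L) (x₀ the left endpoint), so the inequality holds for all u iff (1−α)(π/L)² ≥ α − c, i.e. α ≤ ((π/L)² + c)/((π/L)² + 1) = (1 + c(L/π)²)/(1 + (L/π)²). (Direct route, valid since c ≤ 0: Poincaré gives c∫u² ≥ c(L/π)²∫(u')², so a(u,u) ≥ (1 + c(L/π)²)∫(u')², while ||u||_{H^1}² ≤ (1 + (L/π)²)∫(u')²; dividing yields the same α.) With (π/L)² = 9*π^2/4 and c = -11/3, the largest admissible constant is α = ((π/L)² + c)/((π/L)² + 1).
Simplifying, α = (-44 + 27*π^2)/(3*(4 + 9*π^2)).


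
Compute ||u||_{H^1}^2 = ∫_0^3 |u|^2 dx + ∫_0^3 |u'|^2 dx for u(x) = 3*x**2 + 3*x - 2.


||u||_{H^1}^2 = 12459/10

The H^1 norm (squared) on an interval (0, L) is
  ||u||_{H^1}^2 = ∫_0^L u(x)^2 dx + ∫_0^L u'(x)^2 dx.
Compute u'(x) = 6*x + 3.
Then u(x)^2 = 9*x**4 + 18*x**3 - 3*x**2 - 12*x + 4 and u'(x)^2 = 36*x**2 + 36*x + 9.
Integrate each monomial from 0 to 3 using ∫_0^3 c·x^n dx = c·3^(n+1)/(n+1):
  ∫_0^3 u(x)^2 dx = ∫_0^3 (9*x^4 + 18*x^3 - 3*x^2 - 12*x + 4) dx. Term by term:
    ∫_0^3 9*x^4 dx = 2187/5;  ∫_0^3 18*x^3 dx = 729/2;  ∫_0^3 -3*x^2 dx = -27;
    ∫_0^3 -12*x dx = -54;  ∫_0^3 4 dx = 12.
  Sum: 2187/5 + 729/2 − 27 − 54 + 12 = 7329/10.
  ∫_0^3 u'(x)^2 dx = ∫_0^3 (36*x^2 + 36*x + 9) dx. Term by term:
    ∫_0^3 36*x^2 dx = 324;  ∫_0^3 36*x dx = 162;  ∫_0^3 9 dx = 27.
  Sum: 324 + 162 + 27 = 513.
Adding: ||u||_{H^1}^2 = 7329/10 + 513 = 12459/10.


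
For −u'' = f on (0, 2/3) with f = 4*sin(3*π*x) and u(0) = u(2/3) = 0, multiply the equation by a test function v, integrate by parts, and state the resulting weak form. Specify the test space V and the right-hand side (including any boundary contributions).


V = H^1_0(0, 2/3) (so v(0) = v(2/3) = 0); weak form: ∫_0^2/3 u'v' dx = ∫_0^2/3 (4*sin(3*π*x)) v dx for all v ∈ V.

Multiply both sides by a test function v and integrate from 0 to 2/3:
  ∫_0^2/3 −u''(x) v(x) dx = ∫_0^2/3 f(x) v(x) dx.
Integrate the LHS by parts once:
  ∫_0^2/3 −u'' v dx = −[u'(x) v(x)]_0^2/3 + ∫_0^2/3 u'(x) v'(x) dx.
Thus ∫_0^2/3 u'(x) v'(x) dx = ∫_0^2/3 f(x) v(x) dx + [u'(x) v(x)]_0^2/3.
Choose V so that boundary terms are either known or forced to vanish.
u is Dirichlet: u(0) = u(2/3) = 0. Let V = H^1_0(0, 2/3); then v(0) = v(2/3) = 0, and [u' v]_0^2/3 = 0.
Weak formulation: find u (satisfying any essential BC) such that ∫_0^2/3 u'(x) v'(x) dx = ∫_0^2/3 f v dx for all v ∈ V.
Substituting f(x) = 4*sin(3*π*x), the right-hand side is ∫_0^2/3 (4*sin(3*π*x)) v dx.


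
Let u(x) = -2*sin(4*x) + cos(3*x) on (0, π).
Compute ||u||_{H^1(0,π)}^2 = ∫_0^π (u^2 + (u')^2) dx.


||u||_{H^1(0,π)}^2 = -320/7 + 39*π

u'(x) = -3*sin(3*x) - 8*cos(4*x).
Expand u² and (u')² and integrate term by term on (0, π), using: for integers n ≥ 1, ∫_0^π sin²(nx) dx = ∫_0^π cos²(nx) dx = π/2; for n ≠ n', ∫_0^π sin(nx)sin(n'x) dx = ∫_0^π cos(nx)cos(n'x) dx = 0; and by product-to-sum, ∫_0^π sin(nx)cos(n'x) dx = ½∫_0^π [sin((n+n')x) + sin((n−n')x)] dx, which is 0 when n+n' is even and 2n/(n²−n'²) when n+n' is odd (it need not vanish on (0, π)).
  u² squared terms: (-2)²·∫sin(4x)² dx = 4·π/2 = 2*π;  (1)²·∫cos(3x)² dx = 1·π/2 = π/2.
  u² cross terms: 2·(-2)·(1)·∫sin(4x)·cos(3x) dx = -4·(8/7) = -32/7.
  So ∫_0^π u² dx = 2*π + π/2 − 32/7 = -32/7 + 5*π/2.
  (u')² squared terms: (-8)²·∫cos(4x)² dx = 64·π/2 = 32*π;  (-3)²·∫sin(3x)² dx = 9·π/2 = 9*π/2.
  (u')² cross terms: 2·(-8)·(-3)·∫cos(4x)·sin(3x) dx = 48·(-6/7) = -288/7.
  So ∫_0^π (u')² dx = 32*π + 9*π/2 − 288/7 = -288/7 + 73*π/2.
||u||_{H^1}^2 = (-32/7 + 5*π/2) + (-288/7 + 73*π/2) = -320/7 + 39*π.


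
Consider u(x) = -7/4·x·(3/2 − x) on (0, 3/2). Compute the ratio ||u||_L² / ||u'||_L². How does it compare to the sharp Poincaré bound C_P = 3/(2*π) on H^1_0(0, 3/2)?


||u||_L² / ||u'||_L² = 3*sqrt(10)/20 < C_P = 3/(2*π).

u(x) = -7/4·x·(3/2 − x), so u'(x) = 7*x/2 - 21/8.
u(x) = -7/4·x·(3/2 − x) vanishes at x = 0 and x = 3/2, so u ∈ H^1_0(0, 3/2). Differentiate via the product rule and integrate the resulting polynomials term by term.
  ∫_0^3/2 u² dx = ∫_0^3/2 (49*x^4/16 - 147*x^3/16 + 441*x^2/64) dx. Term by term:
    ∫_0^3/2 49*x^4/16 dx = 11907/2560;  ∫_0^3/2 -147*x^3/16 dx = -11907/1024;  ∫_0^3/2 441*x^2/64 dx = 3969/512.
  Sum: 11907/2560 − 11907/1024 + 3969/512 = 3969/5120.
  ∫_0^3/2 (u')² dx = ∫_0^3/2 (49*x^2/4 - 147*x/8 + 441/64) dx. Term by term:
    ∫_0^3/2 49*x^2/4 dx = 441/32;  ∫_0^3/2 -147*x/8 dx = -1323/64;  ∫_0^3/2 441/64 dx = 1323/128.
  Sum: 441/32 − 1323/64 + 1323/128 = 441/128.
∫_0^3/2 u² dx = 3969/5120, so ||u||_L² = 63*sqrt(5)/160.
∫_0^3/2 (u')² dx = 441/128, so ||u'||_L² = 21*sqrt(2)/16.
Ratio ||u||_L² / ||u'||_L² = 3*sqrt(10)/20.
Sharp Poincaré constant on H^1_0(0, 3/2) is C_P = L/π = 3/(2*π), achieved by sin(2*π/3·x).
A polynomial bump cannot attain the sharp Poincaré constant (only the first sine eigenfunction does), so the ratio is strictly less than C_P, consistent with ||u||_L² ≤ C_P ||u'||_L².


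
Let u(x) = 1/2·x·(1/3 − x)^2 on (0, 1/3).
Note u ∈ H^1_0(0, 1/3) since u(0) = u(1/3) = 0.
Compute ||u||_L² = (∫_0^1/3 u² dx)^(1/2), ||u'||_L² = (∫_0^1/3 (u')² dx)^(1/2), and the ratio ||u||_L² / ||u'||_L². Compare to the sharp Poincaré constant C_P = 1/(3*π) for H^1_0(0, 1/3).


||u||_L² / ||u'||_L² = sqrt(14)/42 < C_P = 1/(3*π).

u(x) = 1/2·x·(1/3 − x)^2, so u'(x) = (3*x - 1)*(9*x - 1)/18.
u(x) = 1/2·x·(1/3 − x)^2 vanishes at x = 0 and x = 1/3, so u ∈ H^1_0(0, 1/3). Differentiate via the product rule and integrate the resulting polynomials term by term.
  ∫_0^1/3 u² dx = ∫_0^1/3 (x^6/4 - x^5/3 + x^4/6 - x^3/27 + x^2/324) dx. Term by term:
    ∫_0^1/3 x^6/4 dx = 1/61236;  ∫_0^1/3 -x^5/3 dx = -1/13122;  ∫_0^1/3 x^4/6 dx = 1/7290;
    ∫_0^1/3 -x^3/27 dx = -1/8748;  ∫_0^1/3 x^2/324 dx = 1/26244.
  Sum: 1/61236 − 1/13122 + 1/7290 − 1/8748 + 1/26244 = 1/918540.
  ∫_0^1/3 (u')² dx = ∫_0^1/3 (9*x^4/4 - 2*x^3 + 11*x^2/18 - 2*x/27 + 1/324) dx. Term by term:
    ∫_0^1/3 9*x^4/4 dx = 1/540;  ∫_0^1/3 -2*x^3 dx = -1/162;  ∫_0^1/3 11*x^2/18 dx = 11/1458;
    ∫_0^1/3 -2*x/27 dx = -1/243;  ∫_0^1/3 1/324 dx = 1/972.
  Sum: 1/540 − 1/162 + 11/1458 − 1/243 + 1/972 = 1/7290.
∫_0^1/3 u² dx = 1/918540, so ||u||_L² = sqrt(35)/5670.
∫_0^1/3 (u')² dx = 1/7290, so ||u'||_L² = sqrt(10)/270.
Ratio ||u||_L² / ||u'||_L² = sqrt(14)/42.
Sharp Poincaré constant on H^1_0(0, 1/3) is C_P = L/π = 1/(3*π), achieved by sin(3*π·x).
A polynomial bump cannot attain the sharp Poincaré constant (only the first sine eigenfunction does), so the ratio is strictly less than C_P, consistent with ||u||_L² ≤ C_P ||u'||_L².


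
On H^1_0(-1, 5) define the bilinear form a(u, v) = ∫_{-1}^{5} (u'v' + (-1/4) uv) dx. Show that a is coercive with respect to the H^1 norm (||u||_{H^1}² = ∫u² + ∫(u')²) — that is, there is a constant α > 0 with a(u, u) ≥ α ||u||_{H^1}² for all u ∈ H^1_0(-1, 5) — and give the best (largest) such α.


α = (-9 + π^2)/(π^2 + 36)

Coercivity of a(·,·) on H^1_0(-1, 5) means a(u, u) ≥ α ||u||_{H^1}² for every u ∈ H^1_0.
The interval has length L = 6, and Poincaré/coercivity depend only on L. Here a(u, u) = ∫(u')² + (-1/4)·∫u².
Here c = -1/4 < 0 with |c| < (π/L)² = π^2/36, so coercivity still holds. The condition a(u,u) ≥ α||u||_{H^1}² reads (1−α)∫(u')² ≥ (α−c)∫u². Any admissible α is ≤ 1 (rapidly oscillating u have ∫u²/∫(u')² → 0), and α = 1 would force 0 ≥ (1−c)∫u², impossible since c < 1; so 1−α > 0. By the sharp Poincaré inequality on H^1_0 of an interval of length L, ∫(u')² ≥ (π/L)²∫u² with equality for the first sine mode sin(π(x−x₀)/L) (x₀ the left endpoint), so the inequality holds for all u iff (1−α)(π/L)² ≥ α − c, i.e. α ≤ ((π/L)² + c)/((π/L)² + 1) = (1 + c(L/π)²)/(1 + (L/π)²). (Direct route, valid since c ≤ 0: Poincaré gives c∫u² ≥ c(L/π)²∫(u')², so a(u,u) ≥ (1 + c(L/π)²)∫(u')², while ||u||_{H^1}² ≤ (1 + (L/π)²)∫(u')²; dividing yields the same α.) With (π/L)² = π^2/36 and c = -1/4, the largest admissible constant is α = ((π/L)² + c)/((π/L)² + 1).
Simplifying, α = (-9 + π^2)/(π^2 + 36).


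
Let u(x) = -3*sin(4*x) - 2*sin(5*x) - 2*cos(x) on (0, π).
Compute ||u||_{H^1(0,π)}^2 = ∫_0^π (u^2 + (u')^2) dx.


||u||_{H^1(0,π)}^2 = 64/5 + 265*π/2

u'(x) = 2*sin(x) - 12*cos(4*x) - 10*cos(5*x).
Expand u² and (u')² and integrate term by term on (0, π), using: for integers n ≥ 1, ∫_0^π sin²(nx) dx = ∫_0^π cos²(nx) dx = π/2; for n ≠ n', ∫_0^π sin(nx)sin(n'x) dx = ∫_0^π cos(nx)cos(n'x) dx = 0; and by product-to-sum, ∫_0^π sin(nx)cos(n'x) dx = ½∫_0^π [sin((n+n')x) + sin((n−n')x)] dx, which is 0 when n+n' is even and 2n/(n²−n'²) when n+n' is odd (it need not vanish on (0, π)).
  u² squared terms: (-3)²·∫sin(4x)² dx = 9·π/2 = 9*π/2;  (-2)²·∫cos(x)² dx = 4·π/2 = 2*π;  (-2)²·∫sin(5x)² dx = 4·π/2 = 2*π.
  u² cross terms: 2·(-3)·(-2)·∫sin(4x)·cos(x) dx = 12·(8/15) = 32/5;  2·(-3)·(-2)·∫sin(4x)·sin(5x) dx = 12·(0) = 0;  2·(-2)·(-2)·∫cos(x)·sin(5x) dx = 8·(0) = 0.
  So ∫_0^π u² dx = 9*π/2 + 2*π + 2*π + 32/5 + 0 + 0 = 32/5 + 17*π/2.
  (u')² squared terms: (-12)²·∫cos(4x)² dx = 144·π/2 = 72*π;  (-10)²·∫cos(5x)² dx = 100·π/2 = 50*π;  (2)²·∫sin(x)² dx = 4·π/2 = 2*π.
  (u')² cross terms: 2·(-12)·(-10)·∫cos(4x)·cos(5x) dx = 240·(0) = 0;  2·(-12)·(2)·∫cos(4x)·sin(x) dx = -48·(-2/15) = 32/5;  2·(-10)·(2)·∫cos(5x)·sin(x) dx = -40·(0) = 0.
  So ∫_0^π (u')² dx = 72*π + 50*π + 2*π + 0 + 32/5 + 0 = 32/5 + 124*π.
||u||_{H^1}^2 = (32/5 + 17*π/2) + (32/5 + 124*π) = 64/5 + 265*π/2.


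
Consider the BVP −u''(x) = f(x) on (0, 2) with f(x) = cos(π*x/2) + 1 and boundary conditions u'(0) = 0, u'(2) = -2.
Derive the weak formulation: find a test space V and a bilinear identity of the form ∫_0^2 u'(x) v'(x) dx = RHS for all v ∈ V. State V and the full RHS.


V = H^1(0, 2) (v unrestricted at boundary; u is determined up to an additive constant); weak form: ∫_0^2 u'v' dx = ∫_0^2 (cos(π*x/2) + 1) v dx − 2·v(2) for all v ∈ V.

Multiply both sides by a test function v and integrate from 0 to 2:
  ∫_0^2 −u''(x) v(x) dx = ∫_0^2 f(x) v(x) dx.
Integrate the LHS by parts once:
  ∫_0^2 −u'' v dx = −[u'(x) v(x)]_0^2 + ∫_0^2 u'(x) v'(x) dx.
Thus ∫_0^2 u'(x) v'(x) dx = ∫_0^2 f(x) v(x) dx + [u'(x) v(x)]_0^2.
Choose V so that boundary terms are either known or forced to vanish.
u has inhomogeneous Neumann u'(0) = 0, u'(2) = -2. [u' v]_0^2 = (-2)·v(2) − (0)·v(0) = − 2·v(2). Take V = H^1(0, 2); boundary term becomes part of RHS.
Weak formulation: find u (satisfying any essential BC) such that ∫_0^2 u'(x) v'(x) dx = ∫_0^2 f v dx − 2·v(2) for all v ∈ V (Neumann data are natural BCs: they enter the RHS as boundary terms).
Substituting f(x) = cos(π*x/2) + 1, the right-hand side is ∫_0^2 (cos(π*x/2) + 1) v dx − 2·v(2).
Compatibility check (pure Neumann): taking v ≡ 1 ∈ V gives 0 = ∫_0^2 f dx + (-2) − (0), i.e. ∫_0^2 f dx must equal u'(0) − u'(2) = 2. Indeed ∫_0^2 (cos(π*x/2) + 1) dx = 2, so the data are compatible. The solution is then unique only up to an additive constant (fix it e.g. by requiring ∫_0^2 u dx = 0).


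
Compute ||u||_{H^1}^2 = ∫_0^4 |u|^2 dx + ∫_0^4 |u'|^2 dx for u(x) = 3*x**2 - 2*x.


||u||_{H^1}^2 = 26288/15

The H^1 norm (squared) on an interval (0, L) is
  ||u||_{H^1}^2 = ∫_0^L u(x)^2 dx + ∫_0^L u'(x)^2 dx.
Compute u'(x) = 6*x - 2.
Then u(x)^2 = 9*x**4 - 12*x**3 + 4*x**2 and u'(x)^2 = 36*x**2 - 24*x + 4.
Integrate each monomial from 0 to 4 using ∫_0^4 c·x^n dx = c·4^(n+1)/(n+1):
  ∫_0^4 u(x)^2 dx = ∫_0^4 (9*x^4 - 12*x^3 + 4*x^2) dx. Term by term:
    ∫_0^4 9*x^4 dx = 9216/5;  ∫_0^4 -12*x^3 dx = -768;  ∫_0^4 4*x^2 dx = 256/3.
  Sum: 9216/5 − 768 + 256/3 = 17408/15.
  ∫_0^4 u'(x)^2 dx = ∫_0^4 (36*x^2 - 24*x + 4) dx. Term by term:
    ∫_0^4 36*x^2 dx = 768;  ∫_0^4 -24*x dx = -192;  ∫_0^4 4 dx = 16.
  Sum: 768 − 192 + 16 = 592.
Adding: ||u||_{H^1}^2 = 17408/15 + 592 = 26288/15.


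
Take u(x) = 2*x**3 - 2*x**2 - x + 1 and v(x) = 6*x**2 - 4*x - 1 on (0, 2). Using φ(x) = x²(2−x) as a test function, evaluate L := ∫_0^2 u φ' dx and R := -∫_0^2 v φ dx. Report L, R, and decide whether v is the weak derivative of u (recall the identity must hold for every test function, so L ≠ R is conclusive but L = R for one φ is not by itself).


LHS = -76/15, RHS = -76/15. Yes, v = u' weakly.

u(x) = 2*x**3 - 2*x**2 - x + 1, classical derivative u'(x) = 6*x**2 - 4*x - 1.
φ(x) = x²(2−x), so φ'(x) = x*(4 - 3*x).
Note φ(0) = φ(2) = 0, so the boundary term u·φ vanishes.
LHS = ∫_0^2 u(x) φ'(x) dx = ∫_0^2 (-6*x^5 + 14*x^4 - 5*x^3 - 7*x^2 + 4*x) dx. Term by term:
  ∫_0^2 -6*x^5 dx = -64;  ∫_0^2 14*x^4 dx = 448/5;  ∫_0^2 -5*x^3 dx = -20;
  ∫_0^2 -7*x^2 dx = -56/3;  ∫_0^2 4*x dx = 8.
Sum: -64 + 448/5 − 20 − 56/3 + 8 = -76/15.
So LHS = -76/15.
∫_0^2 v(x) φ(x) dx = ∫_0^2 (-6*x^5 + 16*x^4 - 7*x^3 - 2*x^2) dx. Term by term:
  ∫_0^2 -6*x^5 dx = -64;  ∫_0^2 16*x^4 dx = 512/5;  ∫_0^2 -7*x^3 dx = -28;
  ∫_0^2 -2*x^2 dx = -16/3.
Sum: -64 + 512/5 − 28 − 16/3 = 76/15.
So RHS = -∫_0^2 v(x) φ(x) dx = -76/15.
LHS = RHS, so the identity holds for this test φ.
Moreover u is smooth here and v(x) = u'(x) = 6*x**2 - 4*x - 1 pointwise, so the identity holds for every test function. Hence v is the weak derivative of u.


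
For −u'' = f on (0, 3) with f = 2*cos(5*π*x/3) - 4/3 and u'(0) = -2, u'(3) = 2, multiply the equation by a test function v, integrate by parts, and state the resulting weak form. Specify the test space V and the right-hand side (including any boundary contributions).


V = H^1(0, 3) (v unrestricted at boundary; u is determined up to an additive constant); weak form: ∫_0^3 u'v' dx = ∫_0^3 (2*cos(5*π*x/3) - 4/3) v dx + 2·v(3) + 2·v(0) for all v ∈ V.

Multiply both sides by a test function v and integrate from 0 to 3:
  ∫_0^3 −u''(x) v(x) dx = ∫_0^3 f(x) v(x) dx.
Integrate the LHS by parts once:
  ∫_0^3 −u'' v dx = −[u'(x) v(x)]_0^3 + ∫_0^3 u'(x) v'(x) dx.
Thus ∫_0^3 u'(x) v'(x) dx = ∫_0^3 f(x) v(x) dx + [u'(x) v(x)]_0^3.
Choose V so that boundary terms are either known or forced to vanish.
u has inhomogeneous Neumann u'(0) = -2, u'(3) = 2. [u' v]_0^3 = (2)·v(3) − (-2)·v(0) = 2·v(3) + 2·v(0). Take V = H^1(0, 3); boundary term becomes part of RHS.
Weak formulation: find u (satisfying any essential BC) such that ∫_0^3 u'(x) v'(x) dx = ∫_0^3 f v dx + 2·v(3) + 2·v(0) for all v ∈ V (Neumann data are natural BCs: they enter the RHS as boundary terms).
Substituting f(x) = 2*cos(5*π*x/3) - 4/3, the right-hand side is ∫_0^3 (2*cos(5*π*x/3) - 4/3) v dx + 2·v(3) + 2·v(0).
Compatibility check (pure Neumann): taking v ≡ 1 ∈ V gives 0 = ∫_0^3 f dx + (2) − (-2), i.e. ∫_0^3 f dx must equal u'(0) − u'(3) = -4. Indeed ∫_0^3 (2*cos(5*π*x/3) - 4/3) dx = -4, so the data are compatible. The solution is then unique only up to an additive constant (fix it e.g. by requiring ∫_0^3 u dx = 0).


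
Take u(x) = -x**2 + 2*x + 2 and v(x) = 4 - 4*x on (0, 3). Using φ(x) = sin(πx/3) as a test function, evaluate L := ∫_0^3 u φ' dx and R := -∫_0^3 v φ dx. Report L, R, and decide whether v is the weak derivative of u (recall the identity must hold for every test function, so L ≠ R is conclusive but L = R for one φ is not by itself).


LHS = 6/π, RHS = 12/π. No, v is not the weak derivative of u.

u(x) = -x**2 + 2*x + 2, classical derivative u'(x) = 2 - 2*x.
φ(x) = sin(πx/3), so φ'(x) = π*cos(π*x/3)/3.
Note φ(0) = φ(3) = 0, so the boundary term u·φ vanishes.
LHS = ∫_0^3 u(x) φ'(x) dx = ∫_0^3 (-π*x^2*cos(π*x/3)/3 + 2*π*x*cos(π*x/3)/3 + 2*π*cos(π*x/3)/3) dx. Term by term:
  ∫_0^3 2*π*cos(π*x/3)/3 dx = 0;  ∫_0^3 -π*x^2*cos(π*x/3)/3 dx = 18/π;  ∫_0^3 2*π*x*cos(π*x/3)/3 dx = -12/π.
Sum: 0 + 18/π − 12/π = 6/π.
So LHS = 6/π.
∫_0^3 v(x) φ(x) dx = ∫_0^3 (-4*x*sin(π*x/3) + 4*sin(π*x/3)) dx. Term by term:
  ∫_0^3 4*sin(π*x/3) dx = 24/π;  ∫_0^3 -4*x*sin(π*x/3) dx = -36/π.
Sum: 24/π − 36/π = -12/π.
So RHS = -∫_0^3 v(x) φ(x) dx = 12/π.
LHS − RHS = -6/π ≠ 0, so the identity fails.
(For a valid weak derivative the identity must hold for EVERY test function, in particular this one. The failure shows v is NOT the weak derivative of u.)
Correct weak derivative would be u'(x) = 2 - 2*x.


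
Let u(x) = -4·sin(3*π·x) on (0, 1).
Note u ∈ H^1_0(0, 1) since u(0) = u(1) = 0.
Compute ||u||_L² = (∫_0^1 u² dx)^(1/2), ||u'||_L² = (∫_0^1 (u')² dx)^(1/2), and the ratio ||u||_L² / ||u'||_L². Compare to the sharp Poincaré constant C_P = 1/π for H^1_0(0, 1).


||u||_L² / ||u'||_L² = 1/(3*π) < C_P = 1/π.

u(x) = -4·sin(3*π·x), so u'(x) = -12*π*cos(3*π*x).
Writing u(x) = A·sin(kπx/L) with A = -4 and k = 3, use ∫_0^L sin²(kπx/L) dx = L/2 and ∫_0^L cos²(kπx/L) dx = L/2.
u² = 16·sin²(3*π·x) and (u')² = 144*π^2·cos²(3*π·x), and each of sin², cos² integrates to L/2 = 1/2 over (0, 1).
∫_0^1 u² dx = 8, so ||u||_L² = 2*sqrt(2).
∫_0^1 (u')² dx = 72*π^2, so ||u'||_L² = 6*sqrt(2)*π.
Ratio ||u||_L² / ||u'||_L² = 1/(3*π).
Sharp Poincaré constant on H^1_0(0, 1) is C_P = L/π = 1/π, achieved by sin(π·x).
This is the k = 3 harmonic; the ratio L/(kπ) is strictly less than C_P = L/π, consistent with the sharp inequality ||u||_L² ≤ C_P ||u'||_L².


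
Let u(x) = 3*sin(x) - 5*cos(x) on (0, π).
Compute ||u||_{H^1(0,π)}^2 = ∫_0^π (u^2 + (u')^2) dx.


||u||_{H^1(0,π)}^2 = 34*π

u'(x) = 5*sin(x) + 3*cos(x).
Expand u² and (u')² and integrate term by term on (0, π), using: for integers n ≥ 1, ∫_0^π sin²(nx) dx = ∫_0^π cos²(nx) dx = π/2; for n ≠ n', ∫_0^π sin(nx)sin(n'x) dx = ∫_0^π cos(nx)cos(n'x) dx = 0; and by product-to-sum, ∫_0^π sin(nx)cos(n'x) dx = ½∫_0^π [sin((n+n')x) + sin((n−n')x)] dx, which is 0 when n+n' is even and 2n/(n²−n'²) when n+n' is odd (it need not vanish on (0, π)).
  u² squared terms: (-5)²·∫cos(x)² dx = 25·π/2 = 25*π/2;  (3)²·∫sin(x)² dx = 9·π/2 = 9*π/2.
  u² cross terms: 2·(-5)·(3)·∫cos(x)·sin(x) dx = -30·(0) = 0.
  So ∫_0^π u² dx = 25*π/2 + 9*π/2 + 0 = 17*π.
  (u')² squared terms: (3)²·∫cos(x)² dx = 9·π/2 = 9*π/2;  (5)²·∫sin(x)² dx = 25·π/2 = 25*π/2.
  (u')² cross terms: 2·(3)·(5)·∫cos(x)·sin(x) dx = 30·(0) = 0.
  So ∫_0^π (u')² dx = 9*π/2 + 25*π/2 + 0 = 17*π.
||u||_{H^1}^2 = (17*π) + (17*π) = 34*π.


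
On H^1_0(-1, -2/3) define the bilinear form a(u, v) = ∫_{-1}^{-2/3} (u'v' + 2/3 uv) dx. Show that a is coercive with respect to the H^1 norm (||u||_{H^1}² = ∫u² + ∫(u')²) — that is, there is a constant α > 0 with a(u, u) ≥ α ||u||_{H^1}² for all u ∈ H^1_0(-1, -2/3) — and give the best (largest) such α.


α = (2 + 27*π^2)/(3*(1 + 9*π^2))

Coercivity of a(·,·) on H^1_0(-1, -2/3) means a(u, u) ≥ α ||u||_{H^1}² for every u ∈ H^1_0.
The interval has length L = 1/3, and Poincaré/coercivity depend only on L. Here a(u, u) = ∫(u')² + (2/3)·∫u².
Here 0 < c = 2/3 < 1. The condition a(u,u) ≥ α||u||_{H^1}² reads (1−α)∫(u')² ≥ (α−c)∫u². Any admissible α is ≤ 1 (rapidly oscillating u have ∫u²/∫(u')² → 0), and α = 1 would force 0 ≥ (1−c)∫u², impossible since c < 1; so 1−α > 0. By the sharp Poincaré inequality on H^1_0 of an interval of length L, ∫(u')² ≥ (π/L)²∫u² with equality for the first sine mode sin(π(x−x₀)/L) (x₀ the left endpoint), so the inequality holds for all u iff (1−α)(π/L)² ≥ α − c, i.e. α ≤ ((π/L)² + c)/((π/L)² + 1) = (1 + c(L/π)²)/(1 + (L/π)²). With (π/L)² = 9*π^2 and c = 2/3, the largest admissible constant is α = ((π/L)² + c)/((π/L)² + 1).
Simplifying, α = (2 + 27*π^2)/(3*(1 + 9*π^2)).


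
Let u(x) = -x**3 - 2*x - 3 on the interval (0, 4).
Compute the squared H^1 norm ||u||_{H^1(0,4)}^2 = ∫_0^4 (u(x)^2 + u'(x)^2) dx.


||u||_{H^1}^2 = 617012/105

The H^1 norm (squared) on an interval (0, L) is
  ||u||_{H^1}^2 = ∫_0^L u(x)^2 dx + ∫_0^L u'(x)^2 dx.
Compute u'(x) = -3*x**2 - 2.
Then u(x)^2 = x**6 + 4*x**4 + 6*x**3 + 4*x**2 + 12*x + 9 and u'(x)^2 = 9*x**4 + 12*x**2 + 4.
Integrate each monomial from 0 to 4 using ∫_0^4 c·x^n dx = c·4^(n+1)/(n+1):
  ∫_0^4 u(x)^2 dx = ∫_0^4 (x^6 + 4*x^4 + 6*x^3 + 4*x^2 + 12*x + 9) dx. Term by term:
    ∫_0^4 x^6 dx = 16384/7;  ∫_0^4 4*x^4 dx = 4096/5;  ∫_0^4 6*x^3 dx = 384;
    ∫_0^4 4*x^2 dx = 256/3;  ∫_0^4 12*x dx = 96;  ∫_0^4 9 dx = 36.
  Sum: 16384/7 + 4096/5 + 384 + 256/3 + 96 + 36 = 394916/105.
  ∫_0^4 u'(x)^2 dx = ∫_0^4 (9*x^4 + 12*x^2 + 4) dx. Term by term:
    ∫_0^4 9*x^4 dx = 9216/5;  ∫_0^4 12*x^2 dx = 256;  ∫_0^4 4 dx = 16.
  Sum: 9216/5 + 256 + 16 = 10576/5.
Adding: ||u||_{H^1}^2 = 394916/105 + 10576/5 = 617012/105.


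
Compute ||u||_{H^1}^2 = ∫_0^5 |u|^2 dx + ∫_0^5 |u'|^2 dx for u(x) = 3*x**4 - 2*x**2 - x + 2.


||u||_{H^1}^2 = 23506275/7

The H^1 norm (squared) on an interval (0, L) is
  ||u||_{H^1}^2 = ∫_0^L u(x)^2 dx + ∫_0^L u'(x)^2 dx.
Compute u'(x) = 12*x**3 - 4*x - 1.
Then u(x)^2 = 9*x**8 - 12*x**6 - 6*x**5 + 16*x**4 + 4*x**3 - 7*x**2 - 4*x + 4 and u'(x)^2 = 144*x**6 - 96*x**4 - 24*x**3 + 16*x**2 + 8*x + 1.
Integrate each monomial from 0 to 5 using ∫_0^5 c·x^n dx = c·5^(n+1)/(n+1):
  ∫_0^5 u(x)^2 dx = ∫_0^5 (9*x^8 - 12*x^6 - 6*x^5 + 16*x^4 + 4*x^3 - 7*x^2 - 4*x + 4) dx. Term by term:
    ∫_0^5 9*x^8 dx = 1953125;  ∫_0^5 -12*x^6 dx = -937500/7;  ∫_0^5 -6*x^5 dx = -15625;
    ∫_0^5 16*x^4 dx = 10000;  ∫_0^5 4*x^3 dx = 625;  ∫_0^5 -7*x^2 dx = -875/3;
    ∫_0^5 -4*x dx = -50;  ∫_0^5 4 dx = 20.
  Sum: 1953125 − 937500/7 − 15625 + 10000 + 625 − 875/3 − 50 + 20 = 38091370/21.
  ∫_0^5 u'(x)^2 dx = ∫_0^5 (144*x^6 - 96*x^4 - 24*x^3 + 16*x^2 + 8*x + 1) dx. Term by term:
    ∫_0^5 144*x^6 dx = 11250000/7;  ∫_0^5 -96*x^4 dx = -60000;  ∫_0^5 -24*x^3 dx = -3750;
    ∫_0^5 16*x^2 dx = 2000/3;  ∫_0^5 8*x dx = 100;  ∫_0^5 1 dx = 5.
  Sum: 11250000/7 − 60000 − 3750 + 2000/3 + 100 + 5 = 32427455/21.
Adding: ||u||_{H^1}^2 = 38091370/21 + 32427455/21 = 23506275/7.


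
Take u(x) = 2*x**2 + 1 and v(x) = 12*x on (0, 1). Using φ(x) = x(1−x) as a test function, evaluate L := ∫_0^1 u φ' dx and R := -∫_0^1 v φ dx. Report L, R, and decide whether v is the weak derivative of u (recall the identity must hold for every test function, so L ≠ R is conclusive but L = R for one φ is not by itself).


LHS = -1/3, RHS = -1. No, v is not the weak derivative of u.

u(x) = 2*x**2 + 1, classical derivative u'(x) = 4*x.
φ(x) = x(1−x), so φ'(x) = 1 - 2*x.
Note φ(0) = φ(1) = 0, so the boundary term u·φ vanishes.
LHS = ∫_0^1 u(x) φ'(x) dx = ∫_0^1 (-4*x^3 + 2*x^2 - 2*x + 1) dx. Term by term:
  ∫_0^1 -4*x^3 dx = -1;  ∫_0^1 2*x^2 dx = 2/3;  ∫_0^1 -2*x dx = -1;
  ∫_0^1 1 dx = 1.
Sum: -1 + 2/3 − 1 + 1 = -1/3.
So LHS = -1/3.
∫_0^1 v(x) φ(x) dx = ∫_0^1 (-12*x^3 + 12*x^2) dx. Term by term:
  ∫_0^1 -12*x^3 dx = -3;  ∫_0^1 12*x^2 dx = 4.
Sum: -3 + 4 = 1.
So RHS = -∫_0^1 v(x) φ(x) dx = -1.
LHS − RHS = 2/3 ≠ 0, so the identity fails.
(For a valid weak derivative the identity must hold for EVERY test function, in particular this one. The failure shows v is NOT the weak derivative of u.)
Correct weak derivative would be u'(x) = 4*x.


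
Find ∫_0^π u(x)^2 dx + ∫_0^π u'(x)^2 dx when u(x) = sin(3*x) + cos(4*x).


||u||_{H^1(0,π)}^2 = -204/7 + 27*π/2

u'(x) = -4*sin(4*x) + 3*cos(3*x).
Expand u² and (u')² and integrate term by term on (0, π), using: for integers n ≥ 1, ∫_0^π sin²(nx) dx = ∫_0^π cos²(nx) dx = π/2; for n ≠ n', ∫_0^π sin(nx)sin(n'x) dx = ∫_0^π cos(nx)cos(n'x) dx = 0; and by product-to-sum, ∫_0^π sin(nx)cos(n'x) dx = ½∫_0^π [sin((n+n')x) + sin((n−n')x)] dx, which is 0 when n+n' is even and 2n/(n²−n'²) when n+n' is odd (it need not vanish on (0, π)).
  u² squared terms: (1)²·∫cos(4x)² dx = 1·π/2 = π/2;  (1)²·∫sin(3x)² dx = 1·π/2 = π/2.
  u² cross terms: 2·(1)·(1)·∫cos(4x)·sin(3x) dx = 2·(-6/7) = -12/7.
  So ∫_0^π u² dx = π/2 + π/2 − 12/7 = -12/7 + π.
  (u')² squared terms: (-4)²·∫sin(4x)² dx = 16·π/2 = 8*π;  (3)²·∫cos(3x)² dx = 9·π/2 = 9*π/2.
  (u')² cross terms: 2·(-4)·(3)·∫sin(4x)·cos(3x) dx = -24·(8/7) = -192/7.
  So ∫_0^π (u')² dx = 8*π + 9*π/2 − 192/7 = -192/7 + 25*π/2.
||u||_{H^1}^2 = (-12/7 + π) + (-192/7 + 25*π/2) = -204/7 + 27*π/2.


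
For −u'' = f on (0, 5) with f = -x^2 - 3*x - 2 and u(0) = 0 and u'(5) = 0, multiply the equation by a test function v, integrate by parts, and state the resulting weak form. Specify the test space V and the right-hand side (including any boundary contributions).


V = {v ∈ H^1(0, 5) : v(0) = 0} (test functions vanish at x = 0 where u is specified); weak form: ∫_0^5 u'v' dx = ∫_0^5 (-x^2 - 3*x - 2) v dx for all v ∈ V.

Multiply both sides by a test function v and integrate from 0 to 5:
  ∫_0^5 −u''(x) v(x) dx = ∫_0^5 f(x) v(x) dx.
Integrate the LHS by parts once:
  ∫_0^5 −u'' v dx = −[u'(x) v(x)]_0^5 + ∫_0^5 u'(x) v'(x) dx.
Thus ∫_0^5 u'(x) v'(x) dx = ∫_0^5 f(x) v(x) dx + [u'(x) v(x)]_0^5.
Choose V so that boundary terms are either known or forced to vanish.
Mixed BC: u(0) = 0 (Dirichlet) and u'(5) = 0 (Neumann). Define V = {v ∈ H^1(0, 5) : v(0) = 0}. Then [u' v]_0^5 = u'(5)·v(5) − u'(0)·0 = 0.
Weak formulation: find u (satisfying any essential BC) such that ∫_0^5 u'(x) v'(x) dx = ∫_0^5 f v dx for all v ∈ V (Dirichlet at 0 absorbed into V; the Neumann datum at x = 5 is zero, so no boundary term remains).
Substituting f(x) = -x^2 - 3*x - 2, the right-hand side is ∫_0^5 (-x^2 - 3*x - 2) v dx.


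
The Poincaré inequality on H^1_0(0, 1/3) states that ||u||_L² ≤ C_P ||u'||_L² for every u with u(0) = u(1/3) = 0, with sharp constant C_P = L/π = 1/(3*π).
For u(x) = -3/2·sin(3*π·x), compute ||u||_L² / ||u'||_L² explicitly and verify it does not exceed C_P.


||u||_L² / ||u'||_L² = 1/(3*π) = C_P.

u(x) = -3/2·sin(3*π·x), so u'(x) = -9*π*cos(3*π*x)/2.
Writing u(x) = A·sin(kπx/L) with A = -3/2 and k = 1, use ∫_0^L sin²(kπx/L) dx = L/2 and ∫_0^L cos²(kπx/L) dx = L/2.
u² = 9/4·sin²(3*π·x) and (u')² = 81*π^2/4·cos²(3*π·x), and each of sin², cos² integrates to L/2 = 1/6 over (0, 1/3).
∫_0^1/3 u² dx = 3/8, so ||u||_L² = sqrt(6)/4.
∫_0^1/3 (u')² dx = 27*π^2/8, so ||u'||_L² = 3*sqrt(6)*π/4.
Ratio ||u||_L² / ||u'||_L² = 1/(3*π).
Sharp Poincaré constant on H^1_0(0, 1/3) is C_P = L/π = 1/(3*π), achieved by sin(3*π·x).
This is the k = 1 eigenfunction (up to amplitude), so the ratio equals the sharp Poincaré constant exactly.


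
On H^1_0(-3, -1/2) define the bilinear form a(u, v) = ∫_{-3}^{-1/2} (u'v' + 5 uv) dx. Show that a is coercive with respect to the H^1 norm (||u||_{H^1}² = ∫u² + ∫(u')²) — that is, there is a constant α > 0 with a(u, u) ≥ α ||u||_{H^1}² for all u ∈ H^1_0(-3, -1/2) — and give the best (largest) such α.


α = 1

Coercivity of a(·,·) on H^1_0(-3, -1/2) means a(u, u) ≥ α ||u||_{H^1}² for every u ∈ H^1_0.
The interval has length L = 5/2, and Poincaré/coercivity depend only on L. Here a(u, u) = ∫(u')² + (5)·∫u².
Here c = 5 ≥ 1, so a(u,u) = ∫(u')² + c∫u² ≥ ∫(u')² + ∫u² = ||u||_{H^1}², i.e. α = 1 works. No larger α is possible: a(u,u) ≥ α||u||_{H^1}² means (1−α)∫(u')² ≥ (α−c)∫u², and for the modes u_n = sin(nπ(x−x₀)/L) (x₀ the left endpoint) one has ∫u_n²/∫(u_n')² = (L/(nπ))² → 0, so a(u_n,u_n)/||u_n||_{H^1}² → 1. Hence the optimal constant is α = 1.
Therefore α = 1.


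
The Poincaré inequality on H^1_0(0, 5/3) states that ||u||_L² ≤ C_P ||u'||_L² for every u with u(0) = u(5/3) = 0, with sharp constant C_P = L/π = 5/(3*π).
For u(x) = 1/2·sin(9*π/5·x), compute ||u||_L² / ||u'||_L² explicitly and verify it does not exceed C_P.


||u||_L² / ||u'||_L² = 5/(9*π) < C_P = 5/(3*π).

u(x) = 1/2·sin(9*π/5·x), so u'(x) = 9*π*cos(9*π*x/5)/10.
Writing u(x) = A·sin(kπx/L) with A = 1/2 and k = 3, use ∫_0^L sin²(kπx/L) dx = L/2 and ∫_0^L cos²(kπx/L) dx = L/2.
u² = 1/4·sin²(9*π/5·x) and (u')² = 81*π^2/100·cos²(9*π/5·x), and each of sin², cos² integrates to L/2 = 5/6 over (0, 5/3).
∫_0^5/3 u² dx = 5/24, so ||u||_L² = sqrt(30)/12.
∫_0^5/3 (u')² dx = 27*π^2/40, so ||u'||_L² = 3*sqrt(30)*π/20.
Ratio ||u||_L² / ||u'||_L² = 5/(9*π).
Sharp Poincaré constant on H^1_0(0, 5/3) is C_P = L/π = 5/(3*π), achieved by sin(3*π/5·x).
This is the k = 3 harmonic; the ratio L/(kπ) is strictly less than C_P = L/π, consistent with the sharp inequality ||u||_L² ≤ C_P ||u'||_L².


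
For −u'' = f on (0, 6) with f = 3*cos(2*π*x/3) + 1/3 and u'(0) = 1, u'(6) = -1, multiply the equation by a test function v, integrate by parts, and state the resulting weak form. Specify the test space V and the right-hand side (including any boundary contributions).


V = H^1(0, 6) (v unrestricted at boundary; u is determined up to an additive constant); weak form: ∫_0^6 u'v' dx = ∫_0^6 (3*cos(2*π*x/3) + 1/3) v dx − v(6) − v(0) for all v ∈ V.

Multiply both sides by a test function v and integrate from 0 to 6:
  ∫_0^6 −u''(x) v(x) dx = ∫_0^6 f(x) v(x) dx.
Integrate the LHS by parts once:
  ∫_0^6 −u'' v dx = −[u'(x) v(x)]_0^6 + ∫_0^6 u'(x) v'(x) dx.
Thus ∫_0^6 u'(x) v'(x) dx = ∫_0^6 f(x) v(x) dx + [u'(x) v(x)]_0^6.
Choose V so that boundary terms are either known or forced to vanish.
u has inhomogeneous Neumann u'(0) = 1, u'(6) = -1. [u' v]_0^6 = (-1)·v(6) − (1)·v(0) = − v(6) − v(0). Take V = H^1(0, 6); boundary term becomes part of RHS.
Weak formulation: find u (satisfying any essential BC) such that ∫_0^6 u'(x) v'(x) dx = ∫_0^6 f v dx − v(6) − v(0) for all v ∈ V (Neumann data are natural BCs: they enter the RHS as boundary terms).
Substituting f(x) = 3*cos(2*π*x/3) + 1/3, the right-hand side is ∫_0^6 (3*cos(2*π*x/3) + 1/3) v dx − v(6) − v(0).
Compatibility check (pure Neumann): taking v ≡ 1 ∈ V gives 0 = ∫_0^6 f dx + (-1) − (1), i.e. ∫_0^6 f dx must equal u'(0) − u'(6) = 2. Indeed ∫_0^6 (3*cos(2*π*x/3) + 1/3) dx = 2, so the data are compatible. The solution is then unique only up to an additive constant (fix it e.g. by requiring ∫_0^6 u dx = 0).


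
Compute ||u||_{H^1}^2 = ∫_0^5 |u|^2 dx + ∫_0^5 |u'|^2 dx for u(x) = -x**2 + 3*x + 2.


||u||_{H^1}^2 = 255/2

The H^1 norm (squared) on an interval (0, L) is
  ||u||_{H^1}^2 = ∫_0^L u(x)^2 dx + ∫_0^L u'(x)^2 dx.
Compute u'(x) = 3 - 2*x.
Then u(x)^2 = x**4 - 6*x**3 + 5*x**2 + 12*x + 4 and u'(x)^2 = 4*x**2 - 12*x + 9.
Integrate each monomial from 0 to 5 using ∫_0^5 c·x^n dx = c·5^(n+1)/(n+1):
  ∫_0^5 u(x)^2 dx = ∫_0^5 (x^4 - 6*x^3 + 5*x^2 + 12*x + 4) dx. Term by term:
    ∫_0^5 x^4 dx = 625;  ∫_0^5 -6*x^3 dx = -1875/2;  ∫_0^5 5*x^2 dx = 625/3;
    ∫_0^5 12*x dx = 150;  ∫_0^5 4 dx = 20.
  Sum: 625 − 1875/2 + 625/3 + 150 + 20 = 395/6.
  ∫_0^5 u'(x)^2 dx = ∫_0^5 (4*x^2 - 12*x + 9) dx. Term by term:
    ∫_0^5 4*x^2 dx = 500/3;  ∫_0^5 -12*x dx = -150;  ∫_0^5 9 dx = 45.
  Sum: 500/3 − 150 + 45 = 185/3.
Adding: ||u||_{H^1}^2 = 395/6 + 185/3 = 255/2.


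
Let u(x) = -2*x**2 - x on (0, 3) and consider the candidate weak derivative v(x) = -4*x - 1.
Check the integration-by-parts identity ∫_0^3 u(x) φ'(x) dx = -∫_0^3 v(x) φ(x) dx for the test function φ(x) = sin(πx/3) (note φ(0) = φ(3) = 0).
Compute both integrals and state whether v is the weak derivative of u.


LHS = 42/π, RHS = 42/π. Yes, v = u' weakly.

u(x) = -2*x**2 - x, classical derivative u'(x) = -4*x - 1.
φ(x) = sin(πx/3), so φ'(x) = π*cos(π*x/3)/3.
Note φ(0) = φ(3) = 0, so the boundary term u·φ vanishes.
LHS = ∫_0^3 u(x) φ'(x) dx = ∫_0^3 (-2*π*x^2*cos(π*x/3)/3 - π*x*cos(π*x/3)/3) dx. Term by term:
  ∫_0^3 -2*π*x^2*cos(π*x/3)/3 dx = 36/π;  ∫_0^3 -π*x*cos(π*x/3)/3 dx = 6/π.
Sum: 36/π + 6/π = 42/π.
So LHS = 42/π.
∫_0^3 v(x) φ(x) dx = ∫_0^3 (-4*x*sin(π*x/3) - sin(π*x/3)) dx. Term by term:
  ∫_0^3 -sin(π*x/3) dx = -6/π;  ∫_0^3 -4*x*sin(π*x/3) dx = -36/π.
Sum: -6/π − 36/π = -42/π.
So RHS = -∫_0^3 v(x) φ(x) dx = 42/π.
LHS = RHS, so the identity holds for this test φ.
Moreover u is smooth here and v(x) = u'(x) = -4*x - 1 pointwise, so the identity holds for every test function. Hence v is the weak derivative of u.


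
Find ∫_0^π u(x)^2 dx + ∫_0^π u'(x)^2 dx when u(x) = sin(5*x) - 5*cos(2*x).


||u||_{H^1(0,π)}^2 = -500/21 + 151*π/2

u'(x) = 10*sin(2*x) + 5*cos(5*x).
Expand u² and (u')² and integrate term by term on (0, π), using: for integers n ≥ 1, ∫_0^π sin²(nx) dx = ∫_0^π cos²(nx) dx = π/2; for n ≠ n', ∫_0^π sin(nx)sin(n'x) dx = ∫_0^π cos(nx)cos(n'x) dx = 0; and by product-to-sum, ∫_0^π sin(nx)cos(n'x) dx = ½∫_0^π [sin((n+n')x) + sin((n−n')x)] dx, which is 0 when n+n' is even and 2n/(n²−n'²) when n+n' is odd (it need not vanish on (0, π)).
  u² squared terms: (-5)²·∫cos(2x)² dx = 25·π/2 = 25*π/2;  (1)²·∫sin(5x)² dx = 1·π/2 = π/2.
  u² cross terms: 2·(-5)·(1)·∫cos(2x)·sin(5x) dx = -10·(10/21) = -100/21.
  So ∫_0^π u² dx = 25*π/2 + π/2 − 100/21 = -100/21 + 13*π.
  (u')² squared terms: (5)²·∫cos(5x)² dx = 25·π/2 = 25*π/2;  (10)²·∫sin(2x)² dx = 100·π/2 = 50*π.
  (u')² cross terms: 2·(5)·(10)·∫cos(5x)·sin(2x) dx = 100·(-4/21) = -400/21.
  So ∫_0^π (u')² dx = 25*π/2 + 50*π − 400/21 = -400/21 + 125*π/2.
||u||_{H^1}^2 = (-100/21 + 13*π) + (-400/21 + 125*π/2) = -500/21 + 151*π/2.


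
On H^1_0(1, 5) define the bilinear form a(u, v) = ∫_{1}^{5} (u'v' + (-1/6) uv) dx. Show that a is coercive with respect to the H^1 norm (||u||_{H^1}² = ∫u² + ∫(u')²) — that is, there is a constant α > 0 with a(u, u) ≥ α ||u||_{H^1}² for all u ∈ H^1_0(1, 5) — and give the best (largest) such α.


α = (-8/3 + π^2)/(π^2 + 16)

Coercivity of a(·,·) on H^1_0(1, 5) means a(u, u) ≥ α ||u||_{H^1}² for every u ∈ H^1_0.
The interval has length L = 4, and Poincaré/coercivity depend only on L. Here a(u, u) = ∫(u')² + (-1/6)·∫u².
Here c = -1/6 < 0 with |c| < (π/L)² = π^2/16, so coercivity still holds. The condition a(u,u) ≥ α||u||_{H^1}² reads (1−α)∫(u')² ≥ (α−c)∫u². Any admissible α is ≤ 1 (rapidly oscillating u have ∫u²/∫(u')² → 0), and α = 1 would force 0 ≥ (1−c)∫u², impossible since c < 1; so 1−α > 0. By the sharp Poincaré inequality on H^1_0 of an interval of length L, ∫(u')² ≥ (π/L)²∫u² with equality for the first sine mode sin(π(x−x₀)/L) (x₀ the left endpoint), so the inequality holds for all u iff (1−α)(π/L)² ≥ α − c, i.e. α ≤ ((π/L)² + c)/((π/L)² + 1) = (1 + c(L/π)²)/(1 + (L/π)²). (Direct route, valid since c ≤ 0: Poincaré gives c∫u² ≥ c(L/π)²∫(u')², so a(u,u) ≥ (1 + c(L/π)²)∫(u')², while ||u||_{H^1}² ≤ (1 + (L/π)²)∫(u')²; dividing yields the same α.) With (π/L)² = π^2/16 and c = -1/6, the largest admissible constant is α = ((π/L)² + c)/((π/L)² + 1).
Simplifying, α = (-8/3 + π^2)/(π^2 + 16).


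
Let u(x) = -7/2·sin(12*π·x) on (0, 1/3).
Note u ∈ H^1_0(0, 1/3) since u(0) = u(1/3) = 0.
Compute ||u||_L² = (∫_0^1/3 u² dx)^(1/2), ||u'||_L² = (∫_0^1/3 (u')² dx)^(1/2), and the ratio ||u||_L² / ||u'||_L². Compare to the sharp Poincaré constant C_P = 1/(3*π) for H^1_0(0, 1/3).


||u||_L² / ||u'||_L² = 1/(12*π) < C_P = 1/(3*π).

u(x) = -7/2·sin(12*π·x), so u'(x) = -42*π*cos(12*π*x).
Writing u(x) = A·sin(kπx/L) with A = -7/2 and k = 4, use ∫_0^L sin²(kπx/L) dx = L/2 and ∫_0^L cos²(kπx/L) dx = L/2.
u² = 49/4·sin²(12*π·x) and (u')² = 1764*π^2·cos²(12*π·x), and each of sin², cos² integrates to L/2 = 1/6 over (0, 1/3).
∫_0^1/3 u² dx = 49/24, so ||u||_L² = 7*sqrt(6)/12.
∫_0^1/3 (u')² dx = 294*π^2, so ||u'||_L² = 7*sqrt(6)*π.
Ratio ||u||_L² / ||u'||_L² = 1/(12*π).
Sharp Poincaré constant on H^1_0(0, 1/3) is C_P = L/π = 1/(3*π), achieved by sin(3*π·x).
This is the k = 4 harmonic; the ratio L/(kπ) is strictly less than C_P = L/π, consistent with the sharp inequality ||u||_L² ≤ C_P ||u'||_L².


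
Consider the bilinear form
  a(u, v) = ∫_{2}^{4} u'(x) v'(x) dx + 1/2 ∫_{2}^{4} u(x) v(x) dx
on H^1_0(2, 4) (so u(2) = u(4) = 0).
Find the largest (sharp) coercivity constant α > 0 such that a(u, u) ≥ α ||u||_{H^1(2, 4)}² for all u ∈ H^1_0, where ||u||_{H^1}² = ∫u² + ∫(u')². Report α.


α = (2 + π^2)/(4 + π^2)

Coercivity of a(·,·) on H^1_0(2, 4) means a(u, u) ≥ α ||u||_{H^1}² for every u ∈ H^1_0.
The interval has length L = 2, and Poincaré/coercivity depend only on L. Here a(u, u) = ∫(u')² + (1/2)·∫u².
Here 0 < c = 1/2 < 1. The condition a(u,u) ≥ α||u||_{H^1}² reads (1−α)∫(u')² ≥ (α−c)∫u². Any admissible α is ≤ 1 (rapidly oscillating u have ∫u²/∫(u')² → 0), and α = 1 would force 0 ≥ (1−c)∫u², impossible since c < 1; so 1−α > 0. By the sharp Poincaré inequality on H^1_0 of an interval of length L, ∫(u')² ≥ (π/L)²∫u² with equality for the first sine mode sin(π(x−x₀)/L) (x₀ the left endpoint), so the inequality holds for all u iff (1−α)(π/L)² ≥ α − c, i.e. α ≤ ((π/L)² + c)/((π/L)² + 1) = (1 + c(L/π)²)/(1 + (L/π)²). With (π/L)² = π^2/4 and c = 1/2, the largest admissible constant is α = ((π/L)² + c)/((π/L)² + 1).
Simplifying, α = (2 + π^2)/(4 + π^2).


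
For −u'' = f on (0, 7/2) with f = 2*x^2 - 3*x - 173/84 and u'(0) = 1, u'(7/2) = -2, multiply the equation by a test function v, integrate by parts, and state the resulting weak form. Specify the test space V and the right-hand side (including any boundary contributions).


V = H^1(0, 7/2) (v unrestricted at boundary; u is determined up to an additive constant); weak form: ∫_0^7/2 u'v' dx = ∫_0^7/2 (2*x^2 - 3*x - 173/84) v dx − 2·v(7/2) − v(0) for all v ∈ V.

Multiply both sides by a test function v and integrate from 0 to 7/2:
  ∫_0^7/2 −u''(x) v(x) dx = ∫_0^7/2 f(x) v(x) dx.
Integrate the LHS by parts once:
  ∫_0^7/2 −u'' v dx = −[u'(x) v(x)]_0^7/2 + ∫_0^7/2 u'(x) v'(x) dx.
Thus ∫_0^7/2 u'(x) v'(x) dx = ∫_0^7/2 f(x) v(x) dx + [u'(x) v(x)]_0^7/2.
Choose V so that boundary terms are either known or forced to vanish.
u has inhomogeneous Neumann u'(0) = 1, u'(7/2) = -2. [u' v]_0^7/2 = (-2)·v(7/2) − (1)·v(0) = − 2·v(7/2) − v(0). Take V = H^1(0, 7/2); boundary term becomes part of RHS.
Weak formulation: find u (satisfying any essential BC) such that ∫_0^7/2 u'(x) v'(x) dx = ∫_0^7/2 f v dx − 2·v(7/2) − v(0) for all v ∈ V (Neumann data are natural BCs: they enter the RHS as boundary terms).
Substituting f(x) = 2*x^2 - 3*x - 173/84, the right-hand side is ∫_0^7/2 (2*x^2 - 3*x - 173/84) v dx − 2·v(7/2) − v(0).
Compatibility check (pure Neumann): taking v ≡ 1 ∈ V gives 0 = ∫_0^7/2 f dx + (-2) − (1), i.e. ∫_0^7/2 f dx must equal u'(0) − u'(7/2) = 3. Indeed ∫_0^7/2 (2*x^2 - 3*x - 173/84) dx = 3, so the data are compatible. The solution is then unique only up to an additive constant (fix it e.g. by requiring ∫_0^7/2 u dx = 0).
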